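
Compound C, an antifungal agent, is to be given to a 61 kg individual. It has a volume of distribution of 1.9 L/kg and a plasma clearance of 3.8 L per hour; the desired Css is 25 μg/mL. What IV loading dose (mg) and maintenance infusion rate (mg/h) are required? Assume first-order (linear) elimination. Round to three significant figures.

(a) 2900 mg; (b) 95.0 mg/h

Vd(total) = 61 kg × 1.9 L/kg = 115.9 L
LD = Vd · C_target = 115.9 × 25 = 2898 mg
Maintenance: replace elimination → rate = CL × Css = 3.800 × 25 = 95.00 mg/h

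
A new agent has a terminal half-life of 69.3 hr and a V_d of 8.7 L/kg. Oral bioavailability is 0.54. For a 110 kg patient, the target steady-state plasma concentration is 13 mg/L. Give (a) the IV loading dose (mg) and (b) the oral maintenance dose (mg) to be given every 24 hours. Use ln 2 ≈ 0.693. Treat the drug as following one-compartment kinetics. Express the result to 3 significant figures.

Total Vd = 8.7 × 110 = 957.0 L
LD = Vd × C = 957.0 × 13 = 12440 mg
CL = 0.693 × Vd / t½ = 0.693 × 957.0 / 69.3 = 9.570 L/h
D = CL × Css × τ / F = 9.570 × 13 × 24 / 0.54 = 5529 mg

(a) 12400 mg; (b) 5530 mg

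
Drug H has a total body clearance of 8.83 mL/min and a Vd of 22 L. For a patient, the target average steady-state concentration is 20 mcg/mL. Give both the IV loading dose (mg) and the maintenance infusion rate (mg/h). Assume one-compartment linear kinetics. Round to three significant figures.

(a) 440 mg; (b) 10.6 mg/h

Loading: fill Vd to C_target → 22.00 L × 20 mg/L = 440.0 mg
CL = 8.83 mL/min = 8.83 × 0.06 = 0.5298 L/h
Maintenance: replace elimination → rate = CL × Css = 0.5298 × 20 = 10.60 mg/h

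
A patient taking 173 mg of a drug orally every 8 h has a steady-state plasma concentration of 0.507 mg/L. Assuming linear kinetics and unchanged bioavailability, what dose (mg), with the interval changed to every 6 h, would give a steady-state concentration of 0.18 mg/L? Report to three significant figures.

With linear kinetics, Css is proportional to dose rate (D/τ) at fixed clearance.
D₂ = D₁ × (Css,target / Css,current) × (τ₂/τ₁) = 173 × (0.18/0.507) × (6/8) = 46.07 mg

46.1 mg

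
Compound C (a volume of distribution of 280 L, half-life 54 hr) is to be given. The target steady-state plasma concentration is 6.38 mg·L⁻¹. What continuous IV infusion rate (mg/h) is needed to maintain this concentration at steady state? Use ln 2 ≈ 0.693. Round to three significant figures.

22.9 mg/h

CL = ln 2 · Vd / t½ = 0.693 × 280.0 / 54 = 3.593 L/h
Infusion rate = CL × Css = 3.593 × 6.38 = 22.92 mg/h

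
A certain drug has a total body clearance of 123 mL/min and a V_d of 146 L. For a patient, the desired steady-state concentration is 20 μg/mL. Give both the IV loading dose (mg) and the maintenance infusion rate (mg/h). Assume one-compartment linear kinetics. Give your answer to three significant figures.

Loading: fill Vd to C_target → 146.0 L × 20 mg/L = 2920 mg
CL = 123 mL/min = 123 × 0.06 = 7.380 L/h
Maintenance infusion rate = CL × Css = 7.380 × 20 = 147.6 mg/h

(a) 2920 mg; (b) 148 mg/h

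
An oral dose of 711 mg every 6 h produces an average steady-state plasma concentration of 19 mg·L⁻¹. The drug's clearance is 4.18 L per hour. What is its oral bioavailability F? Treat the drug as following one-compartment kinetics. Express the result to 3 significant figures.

F·D/τ = CL·Css at steady state → F = CL·Css·τ / D.
F = 4.18 × 19 × 6 / 711 = 0.670

0.670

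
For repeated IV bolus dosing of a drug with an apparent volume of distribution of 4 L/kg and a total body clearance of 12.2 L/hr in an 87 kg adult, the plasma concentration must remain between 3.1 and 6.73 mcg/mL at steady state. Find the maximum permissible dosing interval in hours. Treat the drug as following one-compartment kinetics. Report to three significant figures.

Total Vd = 4 × 87 = 348.0 L
k = CL / Vd = 12.20 / 348.0 = 0.03506 h⁻¹
Between IV bolus doses, concentration decays as C = C₀·e^(−kτ), so C_peak/C_trough = e^(kτ).
τ_max = ln(C_peak/C_trough) / k = ln(6.73/3.1) / 0.03506 = 0.7752 / 0.03506 = 22.11 h

22.1 h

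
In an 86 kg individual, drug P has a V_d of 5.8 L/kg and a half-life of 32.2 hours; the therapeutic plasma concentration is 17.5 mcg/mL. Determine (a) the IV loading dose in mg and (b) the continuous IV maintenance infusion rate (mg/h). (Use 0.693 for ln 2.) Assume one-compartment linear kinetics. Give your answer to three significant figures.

(a) 8730 mg; (b) 188 mg/h

Vd = 5.8 L/kg × 86 kg = 498.8 L
LD = Vd × C = 498.8 × 17.5 = 8729 mg
CL = 0.693 × Vd / t½ = 0.693 × 498.8 / 32.2 = 10.74 L/h
Infusion rate = CL × Css = 10.74 × 17.5 = 188.0 mg/h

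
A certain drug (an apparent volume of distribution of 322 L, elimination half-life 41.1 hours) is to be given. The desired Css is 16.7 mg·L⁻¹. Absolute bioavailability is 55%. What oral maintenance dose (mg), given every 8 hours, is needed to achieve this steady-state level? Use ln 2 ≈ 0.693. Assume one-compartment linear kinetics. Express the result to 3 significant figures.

CL = ln 2 · Vd / t½ = 0.693 × 322.0 / 41.1 = 5.429 L/h
D = CL × Css × τ / F = 5.429 × 16.7 × 8 / 0.55 = 1319 mg

1320 mg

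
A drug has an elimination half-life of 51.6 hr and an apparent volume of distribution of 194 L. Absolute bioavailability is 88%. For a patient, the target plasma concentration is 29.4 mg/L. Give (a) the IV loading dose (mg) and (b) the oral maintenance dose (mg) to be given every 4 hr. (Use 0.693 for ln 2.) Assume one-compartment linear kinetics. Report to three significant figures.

(a) 5700 mg; (b) 348 mg

LD = Vd × C = 194.0 × 29.4 = 5704 mg
CL = 0.693 × Vd / t½ = 0.693 × 194.0 / 51.6 = 2.605 L/h
D = CL × Css × τ / F = 2.605 × 29.4 × 4 / 0.88 = 348.1 mg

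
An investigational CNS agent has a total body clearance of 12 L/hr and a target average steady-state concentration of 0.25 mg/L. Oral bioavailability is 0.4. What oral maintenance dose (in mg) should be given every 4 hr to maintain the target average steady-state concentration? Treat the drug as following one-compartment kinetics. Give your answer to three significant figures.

30.0 mg

D = CL × Css × τ / F = 12.00 × 0.25 × 4 / 0.4 = 30.00 mg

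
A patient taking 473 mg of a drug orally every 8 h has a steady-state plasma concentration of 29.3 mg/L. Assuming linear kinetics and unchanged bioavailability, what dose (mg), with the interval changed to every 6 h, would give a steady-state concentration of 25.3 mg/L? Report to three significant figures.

306 mg

With linear kinetics, Css is proportional to dose rate (D/τ) at fixed clearance.
D₂ = D₁ × (Css,target / Css,current) × (τ₂/τ₁) = 473 × (25.3/29.3) × (6/8) = 306.3 mg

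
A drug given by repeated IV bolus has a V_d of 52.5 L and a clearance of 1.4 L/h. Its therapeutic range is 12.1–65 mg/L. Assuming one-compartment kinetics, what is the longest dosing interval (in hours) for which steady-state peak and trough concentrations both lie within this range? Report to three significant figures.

63.0 h

k = CL / Vd = 1.400 / 52.50 = 0.02667 h⁻¹
Between IV bolus doses, concentration decays as C = C₀·e^(−kτ), so C_peak/C_trough = e^(kτ).
τ_max = ln(C_peak/C_trough) / k = ln(65/12.1) / 0.02667 = 1.681 / 0.02667 = 63.03 h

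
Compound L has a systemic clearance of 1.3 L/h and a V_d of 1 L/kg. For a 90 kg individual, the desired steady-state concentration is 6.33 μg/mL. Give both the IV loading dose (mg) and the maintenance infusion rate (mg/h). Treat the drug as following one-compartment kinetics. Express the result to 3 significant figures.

Total Vd = 1 × 90 = 90.00 L
LD = Vd · C_target = 90.00 × 6.33 = 569.7 mg
Maintenance: replace elimination → rate = CL × Css = 1.300 × 6.33 = 8.229 mg/h

(a) 570 mg; (b) 8.23 mg/h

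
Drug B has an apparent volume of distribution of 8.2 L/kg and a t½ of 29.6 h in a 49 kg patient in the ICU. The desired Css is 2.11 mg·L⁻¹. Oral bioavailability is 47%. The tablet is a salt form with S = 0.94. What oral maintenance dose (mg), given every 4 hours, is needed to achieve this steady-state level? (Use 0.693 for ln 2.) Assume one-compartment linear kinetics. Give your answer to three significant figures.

180 mg

Vd(total) = 49 kg × 8.2 L/kg = 401.8 L
CL = 0.693 × Vd / t½ = 0.693 × 401.8 / 29.6 = 9.407 L/h
D = CL × Css × τ / F / S = 9.407 × 2.11 × 4 / 0.47 / 0.94 = 179.7 mg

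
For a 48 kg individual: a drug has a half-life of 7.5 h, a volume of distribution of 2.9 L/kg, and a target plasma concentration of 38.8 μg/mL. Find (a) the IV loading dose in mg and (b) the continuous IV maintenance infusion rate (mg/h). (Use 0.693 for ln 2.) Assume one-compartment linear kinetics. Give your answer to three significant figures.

(a) 5400 mg; (b) 499 mg/h

Total Vd = 2.9 × 48 = 139.2 L
LD = Vd × C = 139.2 × 38.8 = 5401 mg
CL = 0.693 × Vd / t½ = 0.693 × 139.2 / 7.5 = 12.86 L/h
Infusion rate = CL × Css = 12.86 × 38.8 = 499.0 mg/h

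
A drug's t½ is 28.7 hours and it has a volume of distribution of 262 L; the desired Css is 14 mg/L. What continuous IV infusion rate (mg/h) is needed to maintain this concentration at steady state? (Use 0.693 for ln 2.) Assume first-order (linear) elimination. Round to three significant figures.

88.6 mg/h

k = 0.693/28.7 = 0.02415 h⁻¹, so CL = k·Vd = 0.02415 × 262.0 = 6.327 L/h
Infusion rate = CL × Css = 6.327 × 14 = 88.58 mg/h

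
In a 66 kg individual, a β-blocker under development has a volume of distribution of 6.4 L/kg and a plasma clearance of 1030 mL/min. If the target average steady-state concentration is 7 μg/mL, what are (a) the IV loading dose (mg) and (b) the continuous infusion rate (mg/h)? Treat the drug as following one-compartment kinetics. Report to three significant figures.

Total Vd = 6.4 × 66 = 422.4 L
Loading dose = Vd × C = 422.4 × 7 = 2957 mg
Convert clearance: 1030 mL/min × 60 min/h ÷ 1000 mL/L = 61.80 L/h
Maintenance: replace elimination → rate = CL × Css = 61.80 × 7 = 432.6 mg/h

(a) 2960 mg; (b) 433 mg/h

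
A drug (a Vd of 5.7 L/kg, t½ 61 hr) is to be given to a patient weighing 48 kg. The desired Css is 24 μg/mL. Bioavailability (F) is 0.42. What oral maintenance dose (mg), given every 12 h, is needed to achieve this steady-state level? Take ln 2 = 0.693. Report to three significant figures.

Total Vd = 5.7 × 48 = 273.6 L
CL = 0.693 × Vd / t½ = 0.693 × 273.6 / 61 = 3.108 L/h
D = CL × Css × τ / F = 3.108 × 24 × 12 / 0.42 = 2131 mg

2130 mg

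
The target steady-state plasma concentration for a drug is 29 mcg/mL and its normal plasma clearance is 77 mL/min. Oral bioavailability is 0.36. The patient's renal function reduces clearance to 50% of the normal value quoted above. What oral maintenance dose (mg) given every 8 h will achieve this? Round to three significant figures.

1490 mg

CL = 77 mL/min = 77 × 0.06 = 4.620 L/h
Patient clearance = 0.5 × 4.620 = 2.310 L/h
D = CL × Css × τ / F = 2.310 × 29 × 8 / 0.36 = 1489 mg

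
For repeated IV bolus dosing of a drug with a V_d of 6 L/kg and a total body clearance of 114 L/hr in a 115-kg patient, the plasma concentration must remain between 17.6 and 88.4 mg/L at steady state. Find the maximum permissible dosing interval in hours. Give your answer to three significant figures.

Vd(total) = 115 kg × 6 L/kg = 690.0 L
k = CL / Vd = 114.0 / 690.0 = 0.1652 h⁻¹
Between IV bolus doses, concentration decays as C = C₀·e^(−kτ), so C_peak/C_trough = e^(kτ).
τ_max = ln(C_peak/C_trough) / k = ln(88.4/17.6) / 0.1652 = 1.614 / 0.1652 = 9.770 h

9.77 h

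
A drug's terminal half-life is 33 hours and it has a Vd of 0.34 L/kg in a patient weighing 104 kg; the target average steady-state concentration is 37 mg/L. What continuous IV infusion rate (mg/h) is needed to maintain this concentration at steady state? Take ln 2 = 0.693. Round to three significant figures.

27.5 mg/h

Vd(total) = 104 kg × 0.34 L/kg = 35.36 L
k = 0.693/33 = 0.02100 h⁻¹, so CL = k·Vd = 0.02100 × 35.36 = 0.7426 L/h
Infusion rate = CL × Css = 0.7426 × 37 = 27.48 mg/h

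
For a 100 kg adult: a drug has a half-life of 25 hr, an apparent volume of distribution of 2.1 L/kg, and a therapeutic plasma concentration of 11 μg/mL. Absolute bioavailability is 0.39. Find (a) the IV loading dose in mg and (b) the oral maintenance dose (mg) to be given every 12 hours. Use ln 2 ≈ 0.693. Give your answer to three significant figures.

Vd = 2.1 L/kg × 100 kg = 210.0 L
LD = Vd × C = 210.0 × 11 = 2310 mg
CL = 0.693 × Vd / t½ = 0.693 × 210.0 / 25 = 5.821 L/h
D = CL × Css × τ / F = 5.821 × 11 × 12 / 0.39 = 1970 mg

(a) 2310 mg; (b) 1970 mg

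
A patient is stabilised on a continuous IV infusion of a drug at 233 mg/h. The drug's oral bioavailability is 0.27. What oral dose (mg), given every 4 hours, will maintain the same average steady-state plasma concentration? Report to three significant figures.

To maintain the same Css, the systemic dosing rate must be unchanged: F·D/τ = infusion rate.
D = rate × τ / F = 233 × 4 / 0.27 = 3452 mg

3450 mg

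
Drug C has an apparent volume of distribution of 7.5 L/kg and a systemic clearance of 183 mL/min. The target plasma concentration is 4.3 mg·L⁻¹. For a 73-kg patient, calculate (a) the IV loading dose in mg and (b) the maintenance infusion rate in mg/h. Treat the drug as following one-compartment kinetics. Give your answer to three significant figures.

(a) 2350 mg; (b) 47.2 mg/h

Total Vd = 7.5 × 73 = 547.5 L
Loading dose = Vd × C = 547.5 × 4.3 = 2354 mg
Convert clearance: 183 mL/min × 60 min/h ÷ 1000 mL/L = 10.98 L/h
Infusion rate = 10.98 L/h × 4.3 mg/L = 47.21 mg/h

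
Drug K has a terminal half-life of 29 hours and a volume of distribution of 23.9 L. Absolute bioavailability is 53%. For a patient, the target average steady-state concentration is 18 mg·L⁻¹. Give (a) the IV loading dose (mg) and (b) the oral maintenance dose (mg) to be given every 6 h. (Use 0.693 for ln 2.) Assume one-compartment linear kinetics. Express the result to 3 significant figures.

LD = Vd × C = 23.90 × 18 = 430.2 mg
CL = 0.693 × Vd / t½ = 0.693 × 23.90 / 29 = 0.5711 L/h
D = CL × Css × τ / F = 0.5711 × 18 × 6 / 0.53 = 116.4 mg

(a) 430 mg; (b) 116 mg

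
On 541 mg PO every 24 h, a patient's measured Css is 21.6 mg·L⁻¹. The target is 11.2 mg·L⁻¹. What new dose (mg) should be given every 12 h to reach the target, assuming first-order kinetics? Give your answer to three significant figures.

For first-order elimination, Css ∝ F·D/(CL·τ); F and CL are unchanged, so Css ∝ D/τ.
D₂ = D₁ × (Css,target / Css,current) × (τ₂/τ₁) = 541 × (11.2/21.6) × (12/24) = 140.3 mg

140 mg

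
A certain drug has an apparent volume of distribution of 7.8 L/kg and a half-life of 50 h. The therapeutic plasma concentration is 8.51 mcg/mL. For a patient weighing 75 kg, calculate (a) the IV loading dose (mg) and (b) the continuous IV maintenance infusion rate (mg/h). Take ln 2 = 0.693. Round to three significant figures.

(a) 4980 mg; (b) 69.0 mg/h

Vd = 7.8 L/kg × 75 kg = 585.0 L
LD = Vd × C = 585.0 × 8.51 = 4978 mg
CL = 0.693 × Vd / t½ = 0.693 × 585.0 / 50 = 8.108 L/h
Infusion rate = CL × Css = 8.108 × 8.51 = 69.00 mg/h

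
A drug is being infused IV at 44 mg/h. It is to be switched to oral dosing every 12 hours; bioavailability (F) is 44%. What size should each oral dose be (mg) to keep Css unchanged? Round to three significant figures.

To maintain the same Css, the systemic dosing rate must be unchanged: F·D/τ = infusion rate.
D = rate × τ / F = 44 × 12 / 0.44 = 1200 mg

1200 mg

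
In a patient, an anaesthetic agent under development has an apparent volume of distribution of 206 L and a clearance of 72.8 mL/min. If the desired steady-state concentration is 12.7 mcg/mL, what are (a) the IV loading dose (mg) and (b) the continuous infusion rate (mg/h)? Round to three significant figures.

Loading: fill Vd to C_target → 206.0 L × 12.7 mg/L = 2616 mg
CL = 72.8 mL/min = 72.8 × 0.06 = 4.368 L/h
Maintenance: replace elimination → rate = CL × Css = 4.368 × 12.7 = 55.47 mg/h

(a) 2620 mg; (b) 55.5 mg/h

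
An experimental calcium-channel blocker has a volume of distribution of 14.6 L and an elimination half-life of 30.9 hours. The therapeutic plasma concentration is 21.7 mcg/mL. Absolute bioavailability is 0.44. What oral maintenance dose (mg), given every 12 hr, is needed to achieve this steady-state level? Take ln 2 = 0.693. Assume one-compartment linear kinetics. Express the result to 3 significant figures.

CL = 0.693 × Vd / t½ = 0.693 × 14.60 / 30.9 = 0.3274 L/h
D = CL × Css × τ / F = 0.3274 × 21.7 × 12 / 0.44 = 193.8 mg

194 mg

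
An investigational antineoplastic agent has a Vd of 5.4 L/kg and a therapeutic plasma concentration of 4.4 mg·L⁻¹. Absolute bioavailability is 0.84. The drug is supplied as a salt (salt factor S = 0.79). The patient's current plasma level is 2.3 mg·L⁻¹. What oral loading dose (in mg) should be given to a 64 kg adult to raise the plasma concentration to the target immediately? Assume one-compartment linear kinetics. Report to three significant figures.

1090 mg

Vd(total) = 64 kg × 5.4 L/kg = 345.6 L
The loading dose fills Vd to the target concentration.
Concentration deficit ΔC = 4.4 − 2.3 = 2.100 mg/L
LD = Vd × ΔC / F / S = 345.6 × 2.100 / 0.84 / 0.79 = 1094 mg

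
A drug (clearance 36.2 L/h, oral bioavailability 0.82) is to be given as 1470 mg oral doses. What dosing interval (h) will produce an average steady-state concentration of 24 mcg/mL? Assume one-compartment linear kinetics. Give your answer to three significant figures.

F·D/τ = CL·Css → τ = F·D / (CL·Css).
τ = 0.82 × 1470 / (36.2 × 24) = 1.387 h

1.39 h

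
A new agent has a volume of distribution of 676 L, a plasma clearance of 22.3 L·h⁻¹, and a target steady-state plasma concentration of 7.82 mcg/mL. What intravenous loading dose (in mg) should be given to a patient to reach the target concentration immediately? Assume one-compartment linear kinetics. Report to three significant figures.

LD = Vd × C = 676.0 × 7.820 = 5286 mg

5290 mg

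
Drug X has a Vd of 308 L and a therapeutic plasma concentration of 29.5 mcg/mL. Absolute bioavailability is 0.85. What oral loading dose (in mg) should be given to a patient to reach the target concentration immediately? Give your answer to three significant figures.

The loading dose fills Vd to the target concentration.
LD = Vd × C / F = 308.0 × 29.50 / 0.85 = 10690 mg

10700 mg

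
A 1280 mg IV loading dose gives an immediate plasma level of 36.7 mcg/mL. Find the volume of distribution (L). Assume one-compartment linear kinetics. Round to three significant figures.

34.9 L

Immediately after an IV bolus, C₀ = Dose / Vd, so Vd = Dose / C₀.
Vd = 1280 / 36.7 = 34.88 L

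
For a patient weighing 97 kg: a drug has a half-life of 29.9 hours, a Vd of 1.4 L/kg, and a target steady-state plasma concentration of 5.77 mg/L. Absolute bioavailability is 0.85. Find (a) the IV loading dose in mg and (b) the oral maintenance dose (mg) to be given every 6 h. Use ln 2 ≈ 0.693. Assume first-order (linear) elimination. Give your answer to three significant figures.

Vd = 1.4 L/kg × 97 kg = 135.8 L
LD = Vd × C = 135.8 × 5.77 = 783.6 mg
CL = 0.693 × Vd / t½ = 0.693 × 135.8 / 29.9 = 3.147 L/h
D = CL × Css × τ / F = 3.147 × 5.77 × 6 / 0.85 = 128.2 mg

(a) 784 mg; (b) 128 mg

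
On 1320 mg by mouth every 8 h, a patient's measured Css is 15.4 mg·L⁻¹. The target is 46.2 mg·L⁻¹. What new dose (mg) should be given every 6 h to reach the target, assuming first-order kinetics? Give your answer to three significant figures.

2970 mg

For first-order elimination, Css ∝ F·D/(CL·τ); F and CL are unchanged, so Css ∝ D/τ.
D₂ = D₁ × (Css,target / Css,current) × (τ₂/τ₁) = 1320 × (46.2/15.4) × (6/8) = 2970 mg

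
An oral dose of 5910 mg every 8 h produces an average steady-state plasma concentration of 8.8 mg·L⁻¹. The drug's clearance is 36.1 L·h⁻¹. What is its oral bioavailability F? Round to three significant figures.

0.430

F·D/τ = CL·Css at steady state → F = CL·Css·τ / D.
F = 36.1 × 8.8 × 8 / 5910 = 0.430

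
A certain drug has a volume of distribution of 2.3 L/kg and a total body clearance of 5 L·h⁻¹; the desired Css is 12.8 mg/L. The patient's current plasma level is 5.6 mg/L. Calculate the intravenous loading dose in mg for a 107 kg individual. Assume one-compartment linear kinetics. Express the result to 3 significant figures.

Vd = 2.3 L/kg × 107 kg = 246.1 L
Concentration deficit ΔC = 12.8 − 5.6 = 7.200 mg/L
LD = Vd × ΔC = 246.1 × 7.200 = 1772 mg

1770 mg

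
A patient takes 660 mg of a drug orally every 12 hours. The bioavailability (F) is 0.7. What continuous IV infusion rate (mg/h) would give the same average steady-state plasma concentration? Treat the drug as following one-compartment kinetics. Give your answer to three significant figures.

38.5 mg/h

Equivalent systemic input: infusion rate = F·D/τ.
Rate = 0.7 × 660 / 12 = 38.50 mg/h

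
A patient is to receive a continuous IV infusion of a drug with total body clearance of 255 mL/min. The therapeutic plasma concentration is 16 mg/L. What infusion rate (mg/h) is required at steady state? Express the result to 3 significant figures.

Convert clearance: 255 mL/min × 60 min/h ÷ 1000 mL/L = 15.30 L/h
Rate = CL × Css = 15.30 × 16 = 244.8 mg/h

245 mg/h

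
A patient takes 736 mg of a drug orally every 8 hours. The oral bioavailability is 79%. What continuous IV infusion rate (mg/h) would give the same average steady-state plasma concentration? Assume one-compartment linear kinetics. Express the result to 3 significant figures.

Equivalent systemic input: infusion rate = F·D/τ.
Rate = 0.79 × 736 / 8 = 72.68 mg/h

72.7 mg/h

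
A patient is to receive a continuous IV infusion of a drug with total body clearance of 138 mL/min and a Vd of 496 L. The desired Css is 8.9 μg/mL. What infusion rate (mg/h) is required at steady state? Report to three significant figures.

73.7 mg/h

CL = 138 mL/min = 138 × 0.06 = 8.280 L/h
Infusion rate = CL · Css = 8.280 L/h × 8.9 mg/L = 73.69 mg/h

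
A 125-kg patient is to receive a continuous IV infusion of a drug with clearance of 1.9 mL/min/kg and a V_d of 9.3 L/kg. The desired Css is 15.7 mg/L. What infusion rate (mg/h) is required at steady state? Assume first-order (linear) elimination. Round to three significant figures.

CL = 1.9 mL/min/kg × 125 kg = 237.5 mL/min = 237.5 × 60/1000 = 14.25 L/h
Vd does not affect the maintenance rate; only clearance governs steady-state input.
Infusion rate = CL · Css = 14.25 L/h × 15.7 mg/L = 223.7 mg/h

224 mg/h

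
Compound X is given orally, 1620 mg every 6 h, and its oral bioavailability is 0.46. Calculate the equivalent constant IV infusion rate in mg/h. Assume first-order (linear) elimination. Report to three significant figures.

124 mg/h

Equivalent systemic input: infusion rate = F·D/τ.
Rate = 0.46 × 1620 / 6 = 124.2 mg/h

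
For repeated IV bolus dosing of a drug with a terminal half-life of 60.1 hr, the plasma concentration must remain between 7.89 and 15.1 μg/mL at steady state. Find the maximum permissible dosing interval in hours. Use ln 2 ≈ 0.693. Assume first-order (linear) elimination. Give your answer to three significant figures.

k = 0.693 / t½ = 0.693 / 60.1 = 0.01153 h⁻¹
Between IV bolus doses, concentration decays as C = C₀·e^(−kτ), so C_peak/C_trough = e^(kτ).
τ_max = ln(C_peak/C_trough) / k = ln(15.1/7.89) / 0.01153 = 0.6491 / 0.01153 = 56.30 h

56.3 h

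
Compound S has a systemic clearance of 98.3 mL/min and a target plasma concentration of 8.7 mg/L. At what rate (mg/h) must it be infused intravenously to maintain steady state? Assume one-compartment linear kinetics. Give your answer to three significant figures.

51.3 mg/h

Convert clearance: 98.3 mL/min × 60 min/h ÷ 1000 mL/L = 5.898 L/h
At steady state, infusion rate equals elimination rate: rate in = CL × Css.
Rate = CL × Css = 5.898 × 8.7 = 51.31 mg/h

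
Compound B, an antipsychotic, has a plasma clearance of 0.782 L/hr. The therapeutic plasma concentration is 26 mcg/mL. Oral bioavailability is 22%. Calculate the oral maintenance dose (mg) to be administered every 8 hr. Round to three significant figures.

D = CL × Css × τ / F = 0.7820 × 26 × 8 / 0.22 = 739.3 mg

739 mg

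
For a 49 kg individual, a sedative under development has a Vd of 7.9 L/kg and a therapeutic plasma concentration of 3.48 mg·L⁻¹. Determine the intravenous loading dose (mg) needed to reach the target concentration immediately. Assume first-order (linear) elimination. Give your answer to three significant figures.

1350 mg

Vd(total) = 49 kg × 7.9 L/kg = 387.1 L
The loading dose fills Vd to the target concentration.
LD = Vd × C = 387.1 × 3.480 = 1347 mg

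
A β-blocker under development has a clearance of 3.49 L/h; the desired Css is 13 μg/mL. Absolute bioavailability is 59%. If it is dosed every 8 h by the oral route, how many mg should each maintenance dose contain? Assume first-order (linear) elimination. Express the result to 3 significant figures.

At steady state, dose per interval replaces the amount cleared in that interval: F·D/τ = CL·Css.
D = CL × Css × τ / F = 3.490 × 13 × 8 / 0.59 = 615.2 mg

615 mg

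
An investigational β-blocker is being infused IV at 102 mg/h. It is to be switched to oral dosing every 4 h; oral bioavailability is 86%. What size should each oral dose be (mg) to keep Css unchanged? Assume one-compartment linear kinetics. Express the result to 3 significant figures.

474 mg

To maintain the same Css, the systemic dosing rate must be unchanged: F·D/τ = infusion rate.
D = rate × τ / F = 102 × 4 / 0.86 = 474.4 mg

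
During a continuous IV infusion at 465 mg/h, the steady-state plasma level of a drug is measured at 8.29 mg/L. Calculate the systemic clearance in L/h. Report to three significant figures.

At steady state, infusion rate = CL × Css, so CL = rate / Css.
CL = 465 / 8.29 = 56.09 L/h

56.1 L/h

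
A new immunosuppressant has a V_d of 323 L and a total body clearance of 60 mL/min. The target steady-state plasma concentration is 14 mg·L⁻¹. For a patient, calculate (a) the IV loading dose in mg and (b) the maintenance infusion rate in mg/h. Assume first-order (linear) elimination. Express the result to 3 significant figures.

(a) 4520 mg; (b) 50.4 mg/h

LD = Vd · C_target = 323.0 × 14 = 4522 mg
Convert clearance: 60 mL/min × 60 min/h ÷ 1000 mL/L = 3.600 L/h
Maintenance infusion rate = CL × Css = 3.600 × 14 = 50.40 mg/h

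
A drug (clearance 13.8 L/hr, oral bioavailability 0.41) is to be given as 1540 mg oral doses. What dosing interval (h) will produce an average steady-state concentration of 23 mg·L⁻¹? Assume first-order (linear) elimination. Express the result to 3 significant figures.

1.99 h

F·D/τ = CL·Css → τ = F·D / (CL·Css).
τ = 0.41 × 1540 / (13.8 × 23) = 1.989 h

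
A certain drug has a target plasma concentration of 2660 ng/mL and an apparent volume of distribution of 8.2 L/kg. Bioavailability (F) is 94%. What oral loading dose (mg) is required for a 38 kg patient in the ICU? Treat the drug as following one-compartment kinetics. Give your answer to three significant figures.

Vd = 8.2 L/kg × 38 kg = 311.6 L
C = 2660 ng/mL = 2.660 mg/L
The loading dose fills Vd to the target concentration.
LD = Vd × C / F = 311.6 × 2.660 / 0.94 = 881.8 mg

882 mg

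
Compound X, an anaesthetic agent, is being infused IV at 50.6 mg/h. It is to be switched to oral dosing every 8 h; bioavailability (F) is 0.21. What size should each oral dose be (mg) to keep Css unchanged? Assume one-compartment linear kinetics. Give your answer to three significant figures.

To maintain the same Css, the systemic dosing rate must be unchanged: F·D/τ = infusion rate.
D = rate × τ / F = 50.6 × 8 / 0.21 = 1928 mg

1930 mg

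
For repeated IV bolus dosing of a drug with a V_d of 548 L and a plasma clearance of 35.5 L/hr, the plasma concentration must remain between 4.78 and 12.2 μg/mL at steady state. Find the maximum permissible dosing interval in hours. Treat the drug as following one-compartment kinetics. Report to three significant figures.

14.5 h

k = CL / Vd = 35.50 / 548.0 = 0.06478 h⁻¹
Between IV bolus doses, concentration decays as C = C₀·e^(−kτ), so C_peak/C_trough = e^(kτ).
τ_max = ln(C_peak/C_trough) / k = ln(12.2/4.78) / 0.06478 = 0.9370 / 0.06478 = 14.46 h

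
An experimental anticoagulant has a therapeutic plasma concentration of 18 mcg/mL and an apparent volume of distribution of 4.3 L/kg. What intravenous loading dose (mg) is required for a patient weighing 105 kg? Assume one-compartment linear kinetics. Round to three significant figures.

Vd(total) = 105 kg × 4.3 L/kg = 451.5 L
LD = Vd × C = 451.5 × 18.00 = 8127 mg

8130 mg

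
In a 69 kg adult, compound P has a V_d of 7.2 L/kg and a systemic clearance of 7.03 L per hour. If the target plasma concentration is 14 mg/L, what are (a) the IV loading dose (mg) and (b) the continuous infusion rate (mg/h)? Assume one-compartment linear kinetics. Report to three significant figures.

(a) 6960 mg; (b) 98.4 mg/h

Vd = 7.2 L/kg × 69 kg = 496.8 L
Loading: fill Vd to C_target → 496.8 L × 14 mg/L = 6955 mg
Maintenance infusion rate = CL × Css = 7.030 × 14 = 98.42 mg/h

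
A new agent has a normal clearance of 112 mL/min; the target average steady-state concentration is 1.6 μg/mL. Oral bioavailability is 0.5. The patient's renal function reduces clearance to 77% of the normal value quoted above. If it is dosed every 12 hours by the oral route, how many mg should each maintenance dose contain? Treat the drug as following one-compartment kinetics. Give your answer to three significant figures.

Convert clearance: 112 mL/min × 60 min/h ÷ 1000 mL/L = 6.720 L/h
Patient clearance = 0.77 × 6.720 = 5.174 L/h
At steady state, dose per interval replaces the amount cleared in that interval: F·D/τ = CL·Css.
D = CL × Css × τ / F = 5.174 × 1.6 × 12 / 0.5 = 198.7 mg

199 mg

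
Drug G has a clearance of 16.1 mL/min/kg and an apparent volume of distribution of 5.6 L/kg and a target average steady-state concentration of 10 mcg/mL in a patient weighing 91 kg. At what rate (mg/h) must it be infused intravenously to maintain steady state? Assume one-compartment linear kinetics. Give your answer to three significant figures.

879 mg/h

CL = 16.1 mL/min/kg × 91 kg = 1465 mL/min = 1465 × 60/1000 = 87.90 L/h
Vd does not affect the maintenance rate; only clearance governs steady-state input.
R₀ = 87.90 × 10 = 879.0 mg/h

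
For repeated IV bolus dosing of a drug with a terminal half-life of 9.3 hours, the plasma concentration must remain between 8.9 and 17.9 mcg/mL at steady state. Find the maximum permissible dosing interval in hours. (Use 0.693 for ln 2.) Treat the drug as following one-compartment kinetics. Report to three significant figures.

9.38 h

k = 0.693 / t½ = 0.693 / 9.3 = 0.07452 h⁻¹
Between IV bolus doses, concentration decays as C = C₀·e^(−kτ), so C_peak/C_trough = e^(kτ).
τ_max = ln(C_peak/C_trough) / k = ln(17.9/8.9) / 0.07452 = 0.6987 / 0.07452 = 9.376 h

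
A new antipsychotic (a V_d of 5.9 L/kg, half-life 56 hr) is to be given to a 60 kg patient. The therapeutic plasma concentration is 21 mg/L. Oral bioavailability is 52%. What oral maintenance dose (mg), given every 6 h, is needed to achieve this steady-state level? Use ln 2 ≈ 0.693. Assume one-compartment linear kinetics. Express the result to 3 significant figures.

1060 mg

Total Vd = 5.9 × 60 = 354.0 L
CL = ln 2 · Vd / t½ = 0.693 × 354.0 / 56 = 4.381 L/h
D = CL × Css × τ / F = 4.381 × 21 × 6 / 0.52 = 1062 mg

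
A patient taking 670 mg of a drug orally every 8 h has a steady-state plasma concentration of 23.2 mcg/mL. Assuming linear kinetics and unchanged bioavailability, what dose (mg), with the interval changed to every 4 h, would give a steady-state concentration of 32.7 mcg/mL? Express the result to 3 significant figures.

With linear kinetics, Css is proportional to dose rate (D/τ) at fixed clearance.
D₂ = D₁ × (Css,target / Css,current) × (τ₂/τ₁) = 670 × (32.7/23.2) × (4/8) = 472.2 mg

472 mg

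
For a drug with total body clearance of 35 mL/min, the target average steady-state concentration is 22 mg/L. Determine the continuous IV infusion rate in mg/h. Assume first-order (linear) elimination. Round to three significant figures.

46.2 mg/h

CL = 35 mL/min × 60/1000 = 2.100 L/h
Infusion rate = CL · Css = 2.100 L/h × 22 mg/L = 46.20 mg/h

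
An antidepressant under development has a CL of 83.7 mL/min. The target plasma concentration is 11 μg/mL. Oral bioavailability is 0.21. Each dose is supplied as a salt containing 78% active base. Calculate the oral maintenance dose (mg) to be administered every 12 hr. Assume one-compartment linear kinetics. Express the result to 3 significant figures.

CL = 83.7 mL/min × 60/1000 = 5.022 L/h
At steady state, dose per interval replaces the amount cleared in that interval: F·S·D/τ = CL·Css.
D = CL × Css × τ / F / S = 5.022 × 11 × 12 / 0.21 / 0.78 = 4047 mg

4050 mg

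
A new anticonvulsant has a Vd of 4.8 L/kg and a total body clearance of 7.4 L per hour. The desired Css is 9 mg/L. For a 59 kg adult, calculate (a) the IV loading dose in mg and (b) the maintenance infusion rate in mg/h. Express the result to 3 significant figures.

Vd(total) = 59 kg × 4.8 L/kg = 283.2 L
LD = Vd · C_target = 283.2 × 9 = 2549 mg
Infusion rate = 7.400 L/h × 9 mg/L = 66.60 mg/h

(a) 2550 mg; (b) 66.6 mg/h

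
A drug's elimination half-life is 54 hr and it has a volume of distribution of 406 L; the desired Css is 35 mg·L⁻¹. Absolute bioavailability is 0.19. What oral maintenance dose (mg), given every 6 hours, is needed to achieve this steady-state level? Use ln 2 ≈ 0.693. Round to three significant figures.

CL = 0.693 × Vd / t½ = 0.693 × 406.0 / 54 = 5.210 L/h
D = CL × Css × τ / F = 5.210 × 35 × 6 / 0.19 = 5758 mg

5760 mg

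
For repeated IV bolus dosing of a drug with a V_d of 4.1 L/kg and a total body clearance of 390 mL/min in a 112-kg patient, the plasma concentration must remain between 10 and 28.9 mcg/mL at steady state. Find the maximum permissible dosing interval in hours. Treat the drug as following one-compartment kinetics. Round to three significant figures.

Vd(total) = 112 kg × 4.1 L/kg = 459.2 L
CL = 390 mL/min × 60/1000 = 23.40 L/h
k = CL / Vd = 23.40 / 459.2 = 0.05096 h⁻¹
Between IV bolus doses, concentration decays as C = C₀·e^(−kτ), so C_peak/C_trough = e^(kτ).
τ_max = ln(C_peak/C_trough) / k = ln(28.9/10) / 0.05096 = 1.061 / 0.05096 = 20.82 h

20.8 h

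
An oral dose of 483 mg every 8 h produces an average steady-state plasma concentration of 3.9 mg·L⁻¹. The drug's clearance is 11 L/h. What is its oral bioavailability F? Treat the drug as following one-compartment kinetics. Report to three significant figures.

F·D/τ = CL·Css at steady state → F = CL·Css·τ / D.
F = 11 × 3.9 × 8 / 483 = 0.711

0.711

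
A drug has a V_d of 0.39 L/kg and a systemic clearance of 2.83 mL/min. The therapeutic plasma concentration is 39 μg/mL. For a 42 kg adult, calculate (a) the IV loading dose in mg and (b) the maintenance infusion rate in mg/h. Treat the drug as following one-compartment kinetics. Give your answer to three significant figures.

(a) 639 mg; (b) 6.62 mg/h

Vd = 0.39 L/kg × 42 kg = 16.38 L
Loading dose = Vd × C = 16.38 × 39 = 638.8 mg
Convert clearance: 2.83 mL/min × 60 min/h ÷ 1000 mL/L = 0.1698 L/h
Maintenance infusion rate = CL × Css = 0.1698 × 39 = 6.622 mg/h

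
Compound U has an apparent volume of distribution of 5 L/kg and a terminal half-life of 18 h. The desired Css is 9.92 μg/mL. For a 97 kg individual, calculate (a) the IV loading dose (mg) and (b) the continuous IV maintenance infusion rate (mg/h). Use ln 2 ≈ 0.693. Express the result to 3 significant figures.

(a) 4810 mg; (b) 185 mg/h

Vd = 5 L/kg × 97 kg = 485.0 L
LD = Vd × C = 485.0 × 9.92 = 4811 mg
CL = 0.693 × Vd / t½ = 0.693 × 485.0 / 18 = 18.67 L/h
Infusion rate = CL × Css = 18.67 × 9.92 = 185.2 mg/h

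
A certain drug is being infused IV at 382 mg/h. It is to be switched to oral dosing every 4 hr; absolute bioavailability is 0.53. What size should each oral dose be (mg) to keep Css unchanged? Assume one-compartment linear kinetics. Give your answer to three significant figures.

To maintain the same Css, the systemic dosing rate must be unchanged: F·D/τ = infusion rate.
D = rate × τ / F = 382 × 4 / 0.53 = 2883 mg

2880 mg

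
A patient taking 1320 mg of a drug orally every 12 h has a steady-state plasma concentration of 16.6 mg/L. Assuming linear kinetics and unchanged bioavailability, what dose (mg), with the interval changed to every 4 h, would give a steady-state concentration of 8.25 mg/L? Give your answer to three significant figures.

219 mg

With linear kinetics, Css is proportional to dose rate (D/τ) at fixed clearance.
D₂ = D₁ × (Css,target / Css,current) × (τ₂/τ₁) = 1320 × (8.25/16.6) × (4/12) = 218.7 mg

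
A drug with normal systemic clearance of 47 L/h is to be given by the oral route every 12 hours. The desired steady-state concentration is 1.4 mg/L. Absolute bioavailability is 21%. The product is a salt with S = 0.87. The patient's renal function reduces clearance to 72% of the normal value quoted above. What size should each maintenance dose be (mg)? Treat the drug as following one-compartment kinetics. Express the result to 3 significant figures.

Patient clearance = 0.72 × 47.00 = 33.84 L/h
D = CL × Css × τ / F / S = 33.84 × 1.4 × 12 / 0.21 / 0.87 = 3112 mg

3110 mg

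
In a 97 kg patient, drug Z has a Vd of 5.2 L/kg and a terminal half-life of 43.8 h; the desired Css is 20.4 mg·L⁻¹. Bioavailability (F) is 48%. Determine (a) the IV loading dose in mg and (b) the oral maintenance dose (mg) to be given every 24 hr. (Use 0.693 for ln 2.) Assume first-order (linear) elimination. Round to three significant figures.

(a) 10300 mg; (b) 8140 mg

Total Vd = 5.2 × 97 = 504.4 L
LD = Vd × C = 504.4 × 20.4 = 10290 mg
CL = 0.693 × Vd / t½ = 0.693 × 504.4 / 43.8 = 7.981 L/h
D = CL × Css × τ / F = 7.981 × 20.4 × 24 / 0.48 = 8141 mg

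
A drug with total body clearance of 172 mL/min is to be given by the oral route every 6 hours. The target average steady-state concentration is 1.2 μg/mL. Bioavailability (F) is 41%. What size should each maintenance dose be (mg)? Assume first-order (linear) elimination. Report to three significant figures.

181 mg

CL = 172 mL/min × 60/1000 = 10.32 L/h
D = CL × Css × τ / F = 10.32 × 1.2 × 6 / 0.41 = 181.2 mg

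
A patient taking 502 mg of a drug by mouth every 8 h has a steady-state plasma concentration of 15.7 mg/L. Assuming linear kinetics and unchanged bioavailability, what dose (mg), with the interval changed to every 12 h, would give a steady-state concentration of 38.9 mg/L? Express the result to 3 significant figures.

1870 mg

With linear kinetics, Css is proportional to dose rate (D/τ) at fixed clearance.
D₂ = D₁ × (Css,target / Css,current) × (τ₂/τ₁) = 502 × (38.9/15.7) × (12/8) = 1866 mg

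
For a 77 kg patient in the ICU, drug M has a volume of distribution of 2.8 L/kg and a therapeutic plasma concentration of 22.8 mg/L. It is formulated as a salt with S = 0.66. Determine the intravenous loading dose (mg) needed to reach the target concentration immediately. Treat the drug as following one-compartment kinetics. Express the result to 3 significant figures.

Vd = 2.8 L/kg × 77 kg = 215.6 L
LD = Vd × C / S = 215.6 × 22.80 / 0.66 = 7448 mg

7450 mg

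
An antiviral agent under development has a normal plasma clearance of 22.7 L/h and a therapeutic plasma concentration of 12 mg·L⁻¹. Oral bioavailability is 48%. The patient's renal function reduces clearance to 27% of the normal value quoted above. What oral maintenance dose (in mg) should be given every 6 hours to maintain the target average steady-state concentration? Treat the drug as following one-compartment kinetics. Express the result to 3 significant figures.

Patient clearance = 0.27 × 22.70 = 6.129 L/h
At steady state, dose per interval replaces the amount cleared in that interval: F·D/τ = CL·Css.
D = CL × Css × τ / F = 6.129 × 12 × 6 / 0.48 = 919.4 mg

919 mg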